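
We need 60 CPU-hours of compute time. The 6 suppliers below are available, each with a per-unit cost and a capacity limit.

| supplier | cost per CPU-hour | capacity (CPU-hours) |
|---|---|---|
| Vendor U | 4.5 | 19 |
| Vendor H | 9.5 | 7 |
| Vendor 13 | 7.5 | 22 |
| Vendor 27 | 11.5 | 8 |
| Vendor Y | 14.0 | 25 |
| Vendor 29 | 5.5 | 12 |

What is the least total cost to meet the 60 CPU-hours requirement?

383

Use suppliers in increasing cost order.
Vendor U (4.5): use full 19 — 41 CPU-hours to go.
Vendor 29 (5.5): use full 12 — 29 CPU-hours to go.
Vendor 13 at 7.5: take all 22 CPU-hours — 7 still needed.
Vendor H (9.5): use full 7 — 0 CPU-hours to go.
Vendor 27, Vendor Y: unused.
Cost = 19×4.5 + 12×5.5 + 22×7.5 + 7×9.5 = 383.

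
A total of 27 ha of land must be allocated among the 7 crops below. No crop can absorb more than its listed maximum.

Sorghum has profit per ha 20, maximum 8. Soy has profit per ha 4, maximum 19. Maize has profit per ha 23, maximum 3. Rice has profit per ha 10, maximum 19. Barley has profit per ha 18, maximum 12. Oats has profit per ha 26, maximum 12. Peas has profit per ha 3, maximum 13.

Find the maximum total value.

613

Rank by profit per ha: Oats 26 > Maize 23 > Sorghum 20 > Barley 18 > Rice 10 > Soy 4 > Peas 3.
Oats: +12 to 12 (cap) → 15 left.
Maize takes 3 to reach its cap of 3 → 12 left.
Sorghum: +8 to 8 (cap) → 4 left.
Barley has room for 12 but only 4 remain, so it gets 4.
Total = 20×8 + 23×3 + 18×4 + 26×12 = 613.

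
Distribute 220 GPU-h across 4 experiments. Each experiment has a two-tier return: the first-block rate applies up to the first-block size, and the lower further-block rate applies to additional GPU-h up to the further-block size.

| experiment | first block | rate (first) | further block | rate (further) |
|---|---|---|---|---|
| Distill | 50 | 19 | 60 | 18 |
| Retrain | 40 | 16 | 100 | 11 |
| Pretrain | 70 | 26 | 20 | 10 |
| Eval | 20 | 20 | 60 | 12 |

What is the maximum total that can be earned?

4570

Order all 8 blocks by rate: Pretrain/first 26 > Eval/first 20 > Distill/first 19 > Distill/second 18 > Retrain/first 16 > Eval/second 12 > Retrain/second 11 > Pretrain/second 10.
Pretrain/first (26): +70 — 150 left.
Fill Eval first block (20 at 20) — 130 left.
Fill Distill first block (50 at 19) — 80 left.
Fill Distill second block (60 at 18) — 20 left.
Retrain first at 16: only 20 left, fill 20.
Total = 26×70 + 20×20 + 19×50 + 18×60 + 16×20 = 4570.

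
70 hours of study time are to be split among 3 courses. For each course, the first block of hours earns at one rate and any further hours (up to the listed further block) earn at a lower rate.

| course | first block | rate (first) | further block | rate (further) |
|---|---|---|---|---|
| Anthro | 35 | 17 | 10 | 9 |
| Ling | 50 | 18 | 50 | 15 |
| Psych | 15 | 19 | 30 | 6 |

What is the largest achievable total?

Treat each block as its own option and order by rate: Psych/T1 19 > Ling/T1 18 > Anthro/T1 17 > Ling/T2 15 > Anthro/T2 9 > Psych/T2 6.
Psych T1 at 19: fill all 15 — 55 left.
Ling/T1 (18): +50 — 5 left.
Anthro/T1: +5 of 35 at 17; pool empty.
Total = 19×15 + 18×50 + 17×5 = 1270.

1270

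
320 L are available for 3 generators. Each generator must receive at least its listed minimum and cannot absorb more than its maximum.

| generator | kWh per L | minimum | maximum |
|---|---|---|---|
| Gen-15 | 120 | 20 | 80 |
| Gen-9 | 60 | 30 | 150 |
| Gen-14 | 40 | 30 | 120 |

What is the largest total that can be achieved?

22200

Meeting every minimum uses 20+30+30 = 80 L, leaving 240.
Order the generators by kWh per L: Gen-15 120 > Gen-9 60 > Gen-14 40.
Give Gen-15 60 more to hit its cap of 80 ; 180 left.
Gen-9: +120 to 150 (cap) ; 60 left.
Gen-14 has room for 90 more but only 60 remain, so it gets 90.
Total = 120×80 + 60×150 + 40×90 = 22200.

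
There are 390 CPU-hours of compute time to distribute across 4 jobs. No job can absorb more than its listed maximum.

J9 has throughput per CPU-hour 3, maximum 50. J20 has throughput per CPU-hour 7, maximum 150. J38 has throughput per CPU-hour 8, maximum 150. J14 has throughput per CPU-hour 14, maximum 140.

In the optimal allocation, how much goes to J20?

100

Rank by throughput per CPU-hour: J14 14 > J38 8 > J20 7 > J9 3.
Give J14 140 to hit its cap of 140 — 250 left.
Give J38 150 to hit its cap of 150 — 100 left.
J20: +100 (room for 150) → 100. Pool exhausted.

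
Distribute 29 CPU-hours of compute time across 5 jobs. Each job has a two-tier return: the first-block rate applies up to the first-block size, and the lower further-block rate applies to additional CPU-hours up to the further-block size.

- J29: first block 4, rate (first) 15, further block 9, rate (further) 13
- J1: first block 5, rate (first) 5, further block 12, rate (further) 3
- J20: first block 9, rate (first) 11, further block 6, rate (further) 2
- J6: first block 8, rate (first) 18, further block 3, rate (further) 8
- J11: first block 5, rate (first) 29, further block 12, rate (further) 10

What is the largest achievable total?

Rank every tier by rate: J11/T1 29 > J6/T1 18 > J29/T1 15 > J29/T2 13 > J20/T1 11 > J11/T2 10 > J6/T2 8 > J1/T1 5 > J1/T2 3 > J20/T2 2.
J11 T1 at 29: fill all 5 — 24 left.
J6/T1 (18): +8 — 16 left.
J29/T1 (15): +4 — 12 left.
J29 T2 at 13: fill all 9 — 3 left.
J20 T1 at 11: only 3 left, fill 3.
Total = 29×5 + 18×8 + 15×4 + 13×9 + 11×3 = 499.

499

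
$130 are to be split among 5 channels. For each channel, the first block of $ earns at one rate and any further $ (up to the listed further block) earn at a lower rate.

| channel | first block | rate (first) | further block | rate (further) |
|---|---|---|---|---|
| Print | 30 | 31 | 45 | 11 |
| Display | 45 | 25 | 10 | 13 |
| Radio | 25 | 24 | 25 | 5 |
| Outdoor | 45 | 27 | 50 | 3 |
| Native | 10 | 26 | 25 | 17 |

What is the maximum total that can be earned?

3530

Treat each block as its own option and order by rate: Print/first 31 > Outdoor/first 27 > Native/first 26 > Display/first 25 > Radio/first 24 > Native/second 17 > Display/second 13 > Print/second 11 > Radio/second 5 > Outdoor/second 3.
Print/first (31): +30 → 100 left.
Outdoor first at 27: fill all 45 → 55 left.
Native/first (26): +10 → 45 left.
Fill Display first block (45 at 25) → 0 left.
Total = 31×30 + 27×45 + 26×10 + 25×45 = 3530.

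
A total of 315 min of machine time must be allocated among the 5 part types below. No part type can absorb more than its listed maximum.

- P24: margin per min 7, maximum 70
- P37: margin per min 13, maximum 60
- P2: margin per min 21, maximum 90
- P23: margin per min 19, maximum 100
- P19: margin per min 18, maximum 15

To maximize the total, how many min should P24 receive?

Highest margin per min first: P2 21 > P23 19 > P19 18 > P37 13 > P24 7.
P2: +90 to 90 (cap) → 225 left.
Give P23 100 to hit its cap of 100 → 125 left.
P19 takes 15 to reach its cap of 15 → 110 left.
P37 takes 60 to reach its cap of 60 → 50 left.
P24 has room for 70 but only 50 remain, so it gets 50.

50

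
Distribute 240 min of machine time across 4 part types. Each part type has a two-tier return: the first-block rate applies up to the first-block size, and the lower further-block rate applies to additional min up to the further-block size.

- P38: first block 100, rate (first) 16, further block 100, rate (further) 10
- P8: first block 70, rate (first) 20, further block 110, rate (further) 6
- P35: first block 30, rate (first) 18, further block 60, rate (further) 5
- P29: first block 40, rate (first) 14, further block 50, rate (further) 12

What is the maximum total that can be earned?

Rank every tier by rate: P8/T1 20 > P35/T1 18 > P38/T1 16 > P29/T1 14 > P29/T2 12 > P38/T2 10 > P8/T2 6 > P35/T2 5.
P8 T1 at 20: fill all 70 ; 170 left.
P35 T1 at 18: fill all 30 ; 140 left.
P38 T1 at 16: fill all 100 ; 40 left.
Fill P29 T1 block (40 at 14) ; 0 left.
Total = 20×70 + 18×30 + 16×100 + 14×40 = 4100.

4100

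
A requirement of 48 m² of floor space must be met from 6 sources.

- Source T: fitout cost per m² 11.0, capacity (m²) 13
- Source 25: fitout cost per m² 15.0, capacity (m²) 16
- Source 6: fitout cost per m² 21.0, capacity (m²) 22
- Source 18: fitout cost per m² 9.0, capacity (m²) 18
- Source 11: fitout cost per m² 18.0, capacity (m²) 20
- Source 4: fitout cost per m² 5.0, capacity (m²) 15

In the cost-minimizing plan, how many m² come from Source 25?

2

Cheapest first:
Take 15 from Source 4 at 5.0 — need 33 more.
Take 18 from Source 18 at 9.0 — need 15 more.
Source T at 11.0: take all 13 m² — 2 still needed.
Source 25 (15.0): take the remaining 2 — done.
Source 11, Source 6: unused.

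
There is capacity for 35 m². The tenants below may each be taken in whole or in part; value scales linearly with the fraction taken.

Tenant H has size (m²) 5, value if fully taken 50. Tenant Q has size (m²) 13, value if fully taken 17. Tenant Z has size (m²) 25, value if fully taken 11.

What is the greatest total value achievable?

74.48

Sort by value density: Tenant H 50/5≈10, Tenant Q 17/13≈1.31, Tenant Z 11/25≈0.44.
Tenant H: take in full, 5 m² for value 50 — 30 left.
All 13 m² of Tenant Q fit (value 17) — 17 remain.
Fill the last 17 m² with part of Tenant Z: 17/25 of it earns 7.48.
Total value = 74.48.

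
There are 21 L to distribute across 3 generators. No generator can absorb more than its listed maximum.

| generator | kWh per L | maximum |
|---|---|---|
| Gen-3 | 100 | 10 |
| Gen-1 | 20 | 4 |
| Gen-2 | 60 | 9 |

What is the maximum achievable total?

1580

Order the generators by kWh per L: Gen-3 100 > Gen-2 60 > Gen-1 20.
Gen-3 takes 10 to reach its cap of 10 → 11 left.
Give Gen-2 9 to hit its cap of 9 → 2 left.
Gen-1 has room for 4 but only 2 remain, so it gets 2.
Total = 100×10 + 20×2 + 60×9 = 1580.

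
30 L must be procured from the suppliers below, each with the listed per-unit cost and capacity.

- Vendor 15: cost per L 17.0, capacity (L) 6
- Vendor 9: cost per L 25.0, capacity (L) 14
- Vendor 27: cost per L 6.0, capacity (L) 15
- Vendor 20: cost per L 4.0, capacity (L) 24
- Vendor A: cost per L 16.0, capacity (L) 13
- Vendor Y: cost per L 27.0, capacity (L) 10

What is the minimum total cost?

132

Cheapest first:
Take 24 from Vendor 20 at 4.0 — need 6 more.
Take 6 from Vendor 27 at 6.0 to finish.
Vendor A, Vendor 15, Vendor 9, Vendor Y: unused.
Cost = 24×4.0 + 6×6.0 = 132.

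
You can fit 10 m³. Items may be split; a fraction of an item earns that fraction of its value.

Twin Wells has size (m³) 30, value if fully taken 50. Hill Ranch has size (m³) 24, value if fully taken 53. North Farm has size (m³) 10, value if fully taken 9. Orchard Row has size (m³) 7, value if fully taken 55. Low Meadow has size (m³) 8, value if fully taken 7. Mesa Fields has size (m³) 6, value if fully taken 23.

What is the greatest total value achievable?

Best value per unit of size first: Orchard Row 55/7≈7.86, Mesa Fields 23/6≈3.83, Hill Ranch 53/24≈2.21, Twin Wells 50/30≈1.67, North Farm 9/10≈0.9, Low Meadow 7/8≈0.875.
Orchard Row: take in full, 7 m³ for value 55 — 3 left.
Only 3 m³ remain; take 3/6 of Mesa Fields for value 23×3/6 = 11.5.
Total value = 66.5.

66.5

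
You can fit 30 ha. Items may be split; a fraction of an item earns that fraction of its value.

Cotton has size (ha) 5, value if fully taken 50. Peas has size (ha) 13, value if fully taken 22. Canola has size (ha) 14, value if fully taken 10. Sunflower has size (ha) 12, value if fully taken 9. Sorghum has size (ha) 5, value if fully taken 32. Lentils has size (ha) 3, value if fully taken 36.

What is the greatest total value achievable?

143

Best value per unit of size first: Lentils 36/3≈12, Cotton 50/5≈10, Sorghum 32/5≈6.4, Peas 22/13≈1.69, Sunflower 9/12≈0.75, Canola 10/14≈0.714.
Lentils: take in full, 3 ha for value 36 → 27 left.
Take all of Cotton (5 ha, value 50) → 22 ha left.
Take all of Sorghum (5 ha, value 32) → 17 ha left.
Take all of Peas (13 ha, value 22) → 4 ha left.
Fill the last 4 ha with part of Sunflower: 4/12 of it earns 3.
Total value = 143.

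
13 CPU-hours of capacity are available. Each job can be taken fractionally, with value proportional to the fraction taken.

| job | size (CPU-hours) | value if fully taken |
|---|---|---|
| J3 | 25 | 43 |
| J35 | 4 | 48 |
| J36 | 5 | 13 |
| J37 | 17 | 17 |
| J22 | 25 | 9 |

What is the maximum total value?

67.88

Rank by value-to-size ratio: J35 48/4≈12, J36 13/5≈2.6, J3 43/25≈1.72, J37 17/17≈1, J22 9/25≈0.36.
J35: take in full, 4 CPU-hours for value 48 → 9 left.
Take all of J36 (5 CPU-hours, value 13) → 4 CPU-hours left.
4 CPU-hours left: a 4/25 share of J3 gives 43×4/25 = 6.88.
Total value = 67.88.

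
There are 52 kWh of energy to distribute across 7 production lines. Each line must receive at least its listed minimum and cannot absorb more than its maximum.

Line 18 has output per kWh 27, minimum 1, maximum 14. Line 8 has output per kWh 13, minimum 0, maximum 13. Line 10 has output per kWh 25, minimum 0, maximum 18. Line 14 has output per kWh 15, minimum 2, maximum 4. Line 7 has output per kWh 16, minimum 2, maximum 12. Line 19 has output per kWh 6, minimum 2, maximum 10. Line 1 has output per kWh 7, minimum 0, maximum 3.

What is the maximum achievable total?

Meeting every minimum uses 1+0+0+2+2+2+0 = 7 kWh, leaving 45.
Rank by output per kWh: Line 18 27 > Line 10 25 > Line 7 16 > Line 14 15 > Line 8 13 > Line 1 7 > Line 19 6.
Give Line 18 13 more to hit its cap of 14 → 32 left.
Give Line 10 18 more to hit its cap of 18 → 14 left.
Give Line 7 10 more to hit its cap of 12 → 4 left.
Line 14: +2 to 4 (cap) → 2 left.
Only 2 left; Line 8 takes them to reach 2.
Total = 27×14 + 13×2 + 25×18 + 15×4 + 16×12 + 6×2 = 1118.

1118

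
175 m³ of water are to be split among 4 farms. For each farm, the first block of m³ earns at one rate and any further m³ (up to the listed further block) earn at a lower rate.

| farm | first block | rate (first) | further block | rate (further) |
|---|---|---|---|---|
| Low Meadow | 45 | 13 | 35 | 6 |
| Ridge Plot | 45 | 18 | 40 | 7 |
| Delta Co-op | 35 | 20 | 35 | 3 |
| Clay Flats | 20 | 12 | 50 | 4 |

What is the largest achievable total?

2545

Rank every tier by rate: Delta Co-op/T1 20 > Ridge Plot/T1 18 > Low Meadow/T1 13 > Clay Flats/T1 12 > Ridge Plot/T2 7 > Low Meadow/T2 6 > Clay Flats/T2 4 > Delta Co-op/T2 3.
Delta Co-op/T1 (20): +35 — 140 left.
Ridge Plot T1 at 18: fill all 45 — 95 left.
Low Meadow/T1 (13): +45 — 50 left.
Clay Flats/T1 (12): +20 — 30 left.
30 remain; put them into Ridge Plot T2 at 7.
Total = 20×35 + 18×45 + 13×45 + 12×20 + 7×30 = 2545.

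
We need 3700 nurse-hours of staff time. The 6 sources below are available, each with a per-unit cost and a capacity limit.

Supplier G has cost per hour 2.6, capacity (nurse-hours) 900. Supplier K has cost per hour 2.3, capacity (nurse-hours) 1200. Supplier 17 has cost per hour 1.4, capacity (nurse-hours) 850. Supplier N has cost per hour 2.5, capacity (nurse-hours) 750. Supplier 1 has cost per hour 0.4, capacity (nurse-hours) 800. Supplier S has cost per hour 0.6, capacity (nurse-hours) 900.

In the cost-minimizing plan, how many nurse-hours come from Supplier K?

1150

Use sources in increasing cost order.
Take 800 from Supplier 1 at 0.4 → need 2900 more.
Supplier S at 0.6: take all 900 nurse-hours → 2000 still needed.
Take 850 from Supplier 17 at 1.4 → need 1150 more.
Take 1150 from Supplier K at 2.3 to finish.
Supplier N, Supplier G: unused.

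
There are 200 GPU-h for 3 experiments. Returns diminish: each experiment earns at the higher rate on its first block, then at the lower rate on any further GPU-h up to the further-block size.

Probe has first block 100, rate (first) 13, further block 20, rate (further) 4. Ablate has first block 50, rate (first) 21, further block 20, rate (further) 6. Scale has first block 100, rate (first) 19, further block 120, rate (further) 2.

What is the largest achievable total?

3600

Rank every tier by rate: Ablate/tier1 21 > Scale/tier1 19 > Probe/tier1 13 > Ablate/tier2 6 > Probe/tier2 4 > Scale/tier2 2.
Ablate tier1 at 21: fill all 50 ; 150 left.
Scale/tier1 (19): +100 ; 50 left.
Probe/tier1: +50 of 100 at 13; pool empty.
Total = 21×50 + 19×100 + 13×50 = 3600.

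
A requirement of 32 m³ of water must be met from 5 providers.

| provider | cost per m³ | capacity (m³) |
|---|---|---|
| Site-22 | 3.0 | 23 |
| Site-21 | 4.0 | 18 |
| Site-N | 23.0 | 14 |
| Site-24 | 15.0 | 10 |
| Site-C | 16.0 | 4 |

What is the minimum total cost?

105

Cheapest first:
Take 23 from Site-22 at 3.0 → need 9 more.
Take 9 from Site-21 at 4.0 to finish.
Site-24, Site-C, Site-N: unused.
Cost = 23×3.0 + 9×4.0 = 105.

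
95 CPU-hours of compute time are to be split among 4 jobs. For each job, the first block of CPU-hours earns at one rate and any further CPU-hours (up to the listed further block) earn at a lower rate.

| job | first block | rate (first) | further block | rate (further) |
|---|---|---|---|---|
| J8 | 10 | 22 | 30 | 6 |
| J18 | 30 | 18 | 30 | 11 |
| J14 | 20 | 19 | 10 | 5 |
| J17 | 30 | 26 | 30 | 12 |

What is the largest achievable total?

Order all 8 blocks by rate: J17/T1 26 > J8/T1 22 > J14/T1 19 > J18/T1 18 > J17/T2 12 > J18/T2 11 > J8/T2 6 > J14/T2 5.
J17 T1 at 26: fill all 30 ; 65 left.
Fill J8 T1 block (10 at 22) ; 55 left.
J14 T1 at 19: fill all 20 ; 35 left.
Fill J18 T1 block (30 at 18) ; 5 left.
5 remain; put them into J17 T2 at 12.
Total = 26×30 + 22×10 + 19×20 + 18×30 + 12×5 = 1980.

1980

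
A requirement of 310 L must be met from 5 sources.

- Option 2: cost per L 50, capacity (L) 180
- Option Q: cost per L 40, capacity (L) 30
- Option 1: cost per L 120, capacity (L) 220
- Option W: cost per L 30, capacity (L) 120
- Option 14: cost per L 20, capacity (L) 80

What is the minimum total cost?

10400

Use sources in increasing cost order.
Option 14 at 20: take all 80 L — 230 still needed.
Take 120 from Option W at 30 — need 110 more.
Option Q at 40: take all 30 L — 80 still needed.
Option 2 at 50: take 80 of its 180 — requirement met.
Option 1: unused.
Cost = 80×20 + 120×30 + 30×40 + 80×50 = 10400.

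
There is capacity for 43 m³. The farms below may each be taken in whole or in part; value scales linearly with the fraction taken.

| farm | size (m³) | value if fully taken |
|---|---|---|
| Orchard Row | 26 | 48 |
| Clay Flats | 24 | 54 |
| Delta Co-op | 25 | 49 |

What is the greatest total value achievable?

91.24

Best value per unit of size first: Clay Flats 54/24≈2.25, Delta Co-op 49/25≈1.96, Orchard Row 48/26≈1.85.
All 24 m³ of Clay Flats fit (value 54) → 19 remain.
Only 19 m³ remain; take 19/25 of Delta Co-op for value 49×19/25 = 37.24.
Total value = 91.24.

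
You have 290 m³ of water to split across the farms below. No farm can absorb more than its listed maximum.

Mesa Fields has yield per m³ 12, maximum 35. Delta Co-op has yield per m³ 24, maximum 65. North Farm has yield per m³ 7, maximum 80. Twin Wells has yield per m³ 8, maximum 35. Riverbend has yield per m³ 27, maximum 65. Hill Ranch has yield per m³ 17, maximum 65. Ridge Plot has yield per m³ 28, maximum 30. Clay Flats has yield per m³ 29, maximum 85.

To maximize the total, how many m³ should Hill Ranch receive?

45

Order the farms by yield per m³: Clay Flats 29 > Ridge Plot 28 > Riverbend 27 > Delta Co-op 24 > Hill Ranch 17 > Mesa Fields 12 > Twin Wells 8 > North Farm 7.
Give Clay Flats 85 to hit its cap of 85 → 205 left.
Ridge Plot: +30 to 30 (cap) → 175 left.
Riverbend: +65 to 65 (cap) → 110 left.
Delta Co-op: +65 to 65 (cap) → 45 left.
Hill Ranch: +45 (room for 65) → 45. Pool exhausted.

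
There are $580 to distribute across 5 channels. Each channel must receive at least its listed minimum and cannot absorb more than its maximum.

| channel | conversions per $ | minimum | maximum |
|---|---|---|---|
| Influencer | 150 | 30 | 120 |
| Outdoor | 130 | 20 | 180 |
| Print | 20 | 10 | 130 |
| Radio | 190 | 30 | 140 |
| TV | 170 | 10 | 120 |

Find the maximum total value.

Meeting every minimum uses 30+20+10+30+10 = 100 $, leaving 480.
Rank by conversions per $: Radio 190 > TV 170 > Influencer 150 > Outdoor 130 > Print 20.
Radio takes 110 more to reach its cap of 140 → 370 left.
TV takes 110 more to reach its cap of 120 → 260 left.
Give Influencer 90 more to hit its cap of 120 → 170 left.
Give Outdoor 160 more to hit its cap of 180 → 10 left.
Print: +10 (room for 120) → 20. Pool exhausted.
Total = 150×120 + 130×180 + 20×20 + 190×140 + 170×120 = 88800.

88800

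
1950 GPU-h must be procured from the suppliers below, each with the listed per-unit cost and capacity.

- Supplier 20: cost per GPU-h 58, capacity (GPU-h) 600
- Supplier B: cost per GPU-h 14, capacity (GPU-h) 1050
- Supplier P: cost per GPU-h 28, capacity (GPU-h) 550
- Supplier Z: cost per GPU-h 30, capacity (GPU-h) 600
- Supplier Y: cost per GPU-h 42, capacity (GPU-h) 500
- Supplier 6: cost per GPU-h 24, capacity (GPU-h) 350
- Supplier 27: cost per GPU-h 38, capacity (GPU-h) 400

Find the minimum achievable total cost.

Fill from the cheapest supplier first.
Supplier B (14): use full 1050 → 900 GPU-h to go.
Take 350 from Supplier 6 at 24 → need 550 more.
Supplier P at 28: take all 550 GPU-h → 0 still needed.
Supplier Z, Supplier 27, Supplier Y, Supplier 20: unused.
Cost = 1050×14 + 350×24 + 550×28 = 38500.

38500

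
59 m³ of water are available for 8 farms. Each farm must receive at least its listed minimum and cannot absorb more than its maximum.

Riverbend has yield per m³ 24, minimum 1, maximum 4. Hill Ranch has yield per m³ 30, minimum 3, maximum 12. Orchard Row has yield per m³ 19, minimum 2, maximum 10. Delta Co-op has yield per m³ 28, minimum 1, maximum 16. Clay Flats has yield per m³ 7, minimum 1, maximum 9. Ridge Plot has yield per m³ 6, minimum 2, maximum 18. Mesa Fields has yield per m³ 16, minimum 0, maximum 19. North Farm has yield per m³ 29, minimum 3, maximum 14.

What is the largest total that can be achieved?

1519

Meeting every minimum uses 1+3+2+1+1+2+0+3 = 13 m³, leaving 46.
Highest yield per m³ first: Hill Ranch 30 > North Farm 29 > Delta Co-op 28 > Riverbend 24 > Orchard Row 19 > Mesa Fields 16 > Clay Flats 7 > Ridge Plot 6.
Hill Ranch: +9 to 12 (cap) → 37 left.
North Farm: +11 to 14 (cap) → 26 left.
Give Delta Co-op 15 more to hit its cap of 16 → 11 left.
Riverbend: +3 to 4 (cap) → 8 left.
Give Orchard Row 8 more to hit its cap of 10 → 0 left.
Total = 24×4 + 30×12 + 19×10 + 28×16 + 7×1 + 6×2 + 29×14 = 1519.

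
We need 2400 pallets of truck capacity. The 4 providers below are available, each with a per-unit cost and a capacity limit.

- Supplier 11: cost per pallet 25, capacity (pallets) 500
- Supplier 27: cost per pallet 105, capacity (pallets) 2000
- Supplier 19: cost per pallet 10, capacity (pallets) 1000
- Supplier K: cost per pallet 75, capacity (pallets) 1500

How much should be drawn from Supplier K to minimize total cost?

900

Fill from the cheapest provider first.
Take 1000 from Supplier 19 at 10 ; need 1400 more.
Take 500 from Supplier 11 at 25 ; need 900 more.
Take 900 from Supplier K at 75 to finish.
Supplier 27: unused.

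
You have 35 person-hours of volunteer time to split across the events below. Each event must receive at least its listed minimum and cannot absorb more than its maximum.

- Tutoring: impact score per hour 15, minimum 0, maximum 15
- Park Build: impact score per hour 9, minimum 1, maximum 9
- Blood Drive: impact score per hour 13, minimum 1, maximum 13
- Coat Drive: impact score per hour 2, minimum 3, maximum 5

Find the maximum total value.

436

Meeting every minimum uses 0+1+1+3 = 5 person-hours, leaving 30.
Rank by impact score per hour: Tutoring 15 > Blood Drive 13 > Park Build 9 > Coat Drive 2.
Tutoring takes 15 more to reach its cap of 15 → 15 left.
Give Blood Drive 12 more to hit its cap of 13 → 3 left.
Only 3 left; Park Build takes them to reach 4.
Total = 15×15 + 9×4 + 13×13 + 2×3 = 436.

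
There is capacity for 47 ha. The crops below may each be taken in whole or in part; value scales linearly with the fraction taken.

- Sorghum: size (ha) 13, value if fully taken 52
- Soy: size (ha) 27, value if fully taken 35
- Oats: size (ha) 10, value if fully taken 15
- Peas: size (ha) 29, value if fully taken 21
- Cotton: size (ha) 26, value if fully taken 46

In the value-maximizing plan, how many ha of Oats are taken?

Best value per unit of size first: Sorghum 52/13≈4, Cotton 46/26≈1.77, Oats 15/10≈1.5, Soy 35/27≈1.3, Peas 21/29≈0.724.
Sorghum: take in full, 13 ha for value 52 → 34 left.
Take all of Cotton (26 ha, value 46) → 8 ha left.
Fill the last 8 ha with part of Oats: 8/10 of it earns 12.

8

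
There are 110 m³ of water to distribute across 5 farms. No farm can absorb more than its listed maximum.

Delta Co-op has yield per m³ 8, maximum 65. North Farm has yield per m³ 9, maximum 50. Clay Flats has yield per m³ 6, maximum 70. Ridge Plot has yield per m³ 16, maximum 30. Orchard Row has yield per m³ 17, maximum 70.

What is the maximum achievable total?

1760

Rank by yield per m³: Orchard Row 17 > Ridge Plot 16 > North Farm 9 > Delta Co-op 8 > Clay Flats 6.
Orchard Row takes 70 to reach its cap of 70 ; 40 left.
Ridge Plot takes 30 to reach its cap of 30 ; 10 left.
North Farm: +10 (room for 50) → 10. Pool exhausted.
Total = 9×10 + 16×30 + 17×70 = 1760.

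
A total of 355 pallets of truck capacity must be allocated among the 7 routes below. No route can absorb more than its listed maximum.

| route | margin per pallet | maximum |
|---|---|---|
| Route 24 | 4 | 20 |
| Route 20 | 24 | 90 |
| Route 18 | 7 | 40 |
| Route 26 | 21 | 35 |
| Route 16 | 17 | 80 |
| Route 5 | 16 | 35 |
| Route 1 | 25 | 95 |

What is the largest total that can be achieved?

7330

Highest margin per pallet first: Route 1 25 > Route 20 24 > Route 26 21 > Route 16 17 > Route 5 16 > Route 18 7 > Route 24 4.
Give Route 1 95 to hit its cap of 95 ; 260 left.
Route 20 takes 90 to reach its cap of 90 ; 170 left.
Give Route 26 35 to hit its cap of 35 ; 135 left.
Give Route 16 80 to hit its cap of 80 ; 55 left.
Route 5: +35 to 35 (cap) ; 20 left.
Route 18: +20 (room for 40) → 20. Pool exhausted.
Total = 24×90 + 7×20 + 21×35 + 17×80 + 16×35 + 25×95 = 7330.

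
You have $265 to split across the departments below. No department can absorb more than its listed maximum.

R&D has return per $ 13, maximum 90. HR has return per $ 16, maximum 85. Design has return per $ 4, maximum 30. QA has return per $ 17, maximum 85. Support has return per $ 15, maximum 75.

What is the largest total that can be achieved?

4190

Highest return per $ first: QA 17 > HR 16 > Support 15 > R&D 13 > Design 4.
QA: +85 to 85 (cap) — 180 left.
Give HR 85 to hit its cap of 85 — 95 left.
Give Support 75 to hit its cap of 75 — 20 left.
Only 20 left; R&D takes them to reach 20.
Total = 13×20 + 16×85 + 17×85 + 15×75 = 4190.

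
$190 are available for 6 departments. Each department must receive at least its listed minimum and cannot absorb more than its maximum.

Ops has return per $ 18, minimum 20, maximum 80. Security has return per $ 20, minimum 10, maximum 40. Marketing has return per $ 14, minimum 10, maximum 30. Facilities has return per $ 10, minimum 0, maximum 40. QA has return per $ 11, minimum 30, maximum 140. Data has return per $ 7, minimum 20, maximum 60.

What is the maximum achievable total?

Meeting every minimum uses 20+10+10+0+30+20 = 90 $, leaving 100.
Highest return per $ first: Security 20 > Ops 18 > Marketing 14 > QA 11 > Facilities 10 > Data 7.
Security takes 30 more to reach its cap of 40 → 70 left.
Give Ops 60 more to hit its cap of 80 → 10 left.
Marketing has room for 20 more but only 10 remain, so it gets 20.
Total = 18×80 + 20×40 + 14×20 + 11×30 + 7×20 = 2990.

2990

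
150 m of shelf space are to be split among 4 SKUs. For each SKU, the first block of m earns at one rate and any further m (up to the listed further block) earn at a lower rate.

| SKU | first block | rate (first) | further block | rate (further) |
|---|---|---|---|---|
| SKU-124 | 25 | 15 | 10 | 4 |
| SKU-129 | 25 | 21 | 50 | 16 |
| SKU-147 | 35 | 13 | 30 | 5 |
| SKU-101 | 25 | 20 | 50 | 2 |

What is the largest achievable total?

2525

Treat each block as its own option and order by rate: SKU-129/first 21 > SKU-101/first 20 > SKU-129/second 16 > SKU-124/first 15 > SKU-147/first 13 > SKU-147/second 5 > SKU-124/second 4 > SKU-101/second 2.
SKU-129 first at 21: fill all 25 — 125 left.
SKU-101/first (20): +25 — 100 left.
SKU-129/second (16): +50 — 50 left.
SKU-124/first (15): +25 — 25 left.
25 remain; put them into SKU-147 first at 13.
Total = 21×25 + 20×25 + 16×50 + 15×25 + 13×25 = 2525.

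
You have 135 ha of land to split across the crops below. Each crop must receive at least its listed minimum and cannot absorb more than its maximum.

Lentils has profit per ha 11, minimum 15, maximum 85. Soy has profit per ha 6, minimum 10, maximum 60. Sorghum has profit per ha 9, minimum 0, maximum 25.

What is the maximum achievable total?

Meeting every minimum uses 15+10+0 = 25 ha, leaving 110.
Order the crops by profit per ha: Lentils 11 > Sorghum 9 > Soy 6.
Give Lentils 70 more to hit its cap of 85 — 40 left.
Sorghum: +25 to 25 (cap) — 15 left.
Only 15 left; Soy takes them to reach 25.
Total = 11×85 + 6×25 + 9×25 = 1310.

1310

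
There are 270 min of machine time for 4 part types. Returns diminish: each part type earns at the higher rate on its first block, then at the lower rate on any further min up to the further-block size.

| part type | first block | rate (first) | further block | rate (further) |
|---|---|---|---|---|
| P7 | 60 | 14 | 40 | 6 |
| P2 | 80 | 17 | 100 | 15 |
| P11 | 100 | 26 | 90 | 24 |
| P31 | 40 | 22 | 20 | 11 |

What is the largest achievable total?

6320

Treat each block as its own option and order by rate: P11/T1 26 > P11/T2 24 > P31/T1 22 > P2/T1 17 > P2/T2 15 > P7/T1 14 > P31/T2 11 > P7/T2 6.
Fill P11 T1 block (100 at 26) ; 170 left.
Fill P11 T2 block (90 at 24) ; 80 left.
P31/T1 (22): +40 ; 40 left.
P2/T1: +40 of 80 at 17; pool empty.
Total = 26×100 + 24×90 + 22×40 + 17×40 = 6320.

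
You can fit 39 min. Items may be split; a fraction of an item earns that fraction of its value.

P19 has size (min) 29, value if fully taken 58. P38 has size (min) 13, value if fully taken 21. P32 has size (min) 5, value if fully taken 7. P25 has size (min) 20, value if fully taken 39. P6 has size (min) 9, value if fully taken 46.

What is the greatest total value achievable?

105.95

Sort by value density: P6 46/9≈5.11, P19 58/29≈2, P25 39/20≈1.95, P38 21/13≈1.62, P32 7/5≈1.4.
Take all of P6 (9 min, value 46) — 30 min left.
P19: take in full, 29 min for value 58 — 1 left.
Only 1 min remain; take 1/20 of P25 for value 39×1/20 = 1.95.
Total value = 105.95.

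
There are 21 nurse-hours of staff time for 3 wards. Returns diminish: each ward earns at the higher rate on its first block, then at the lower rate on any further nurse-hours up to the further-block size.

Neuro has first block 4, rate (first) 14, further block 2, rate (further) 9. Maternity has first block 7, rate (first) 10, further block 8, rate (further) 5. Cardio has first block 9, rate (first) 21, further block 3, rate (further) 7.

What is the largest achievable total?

Rank every tier by rate: Cardio/first 21 > Neuro/first 14 > Maternity/first 10 > Neuro/second 9 > Cardio/second 7 > Maternity/second 5.
Cardio first at 21: fill all 9 → 12 left.
Fill Neuro first block (4 at 14) → 8 left.
Maternity first at 10: fill all 7 → 1 left.
Neuro second at 9: only 1 left, fill 1.
Total = 21×9 + 14×4 + 10×7 + 9×1 = 324.

324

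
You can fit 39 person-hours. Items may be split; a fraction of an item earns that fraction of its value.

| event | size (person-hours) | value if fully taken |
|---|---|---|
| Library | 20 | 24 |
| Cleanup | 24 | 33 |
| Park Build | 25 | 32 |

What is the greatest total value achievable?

52.2

Sort by value density: Cleanup 33/24≈1.38, Park Build 32/25≈1.28, Library 24/20≈1.2.
All 24 person-hours of Cleanup fit (value 33) — 15 remain.
15 person-hours left: a 15/25 share of Park Build gives 32×15/25 = 19.2.
Total value = 52.2.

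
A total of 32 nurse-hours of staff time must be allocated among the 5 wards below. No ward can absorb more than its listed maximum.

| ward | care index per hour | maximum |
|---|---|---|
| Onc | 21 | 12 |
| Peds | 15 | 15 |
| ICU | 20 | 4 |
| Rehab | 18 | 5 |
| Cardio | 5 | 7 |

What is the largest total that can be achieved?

587

Highest care index per hour first: Onc 21 > ICU 20 > Rehab 18 > Peds 15 > Cardio 5.
Onc takes 12 to reach its cap of 12 ; 20 left.
Give ICU 4 to hit its cap of 4 ; 16 left.
Give Rehab 5 to hit its cap of 5 ; 11 left.
Peds has room for 15 but only 11 remain, so it gets 11.
Total = 21×12 + 15×11 + 20×4 + 18×5 = 587.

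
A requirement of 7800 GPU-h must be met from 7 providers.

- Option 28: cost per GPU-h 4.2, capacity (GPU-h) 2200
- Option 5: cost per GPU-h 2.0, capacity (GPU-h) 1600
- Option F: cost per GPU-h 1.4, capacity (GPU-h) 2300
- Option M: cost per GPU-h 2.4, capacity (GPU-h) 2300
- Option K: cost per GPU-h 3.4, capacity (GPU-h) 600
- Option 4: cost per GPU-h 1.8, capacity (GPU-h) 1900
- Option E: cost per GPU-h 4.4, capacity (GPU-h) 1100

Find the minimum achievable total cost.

14640

Use providers in increasing cost order.
Option F at 1.4: take all 2300 GPU-h — 5500 still needed.
Option 4 (1.8): use full 1900 — 3600 GPU-h to go.
Option 5 at 2.0: take all 1600 GPU-h — 2000 still needed.
Take 2000 from Option M at 2.4 to finish.
Option K, Option 28, Option E: unused.
Cost = 2300×1.4 + 1900×1.8 + 1600×2.0 + 2000×2.4 = 14640.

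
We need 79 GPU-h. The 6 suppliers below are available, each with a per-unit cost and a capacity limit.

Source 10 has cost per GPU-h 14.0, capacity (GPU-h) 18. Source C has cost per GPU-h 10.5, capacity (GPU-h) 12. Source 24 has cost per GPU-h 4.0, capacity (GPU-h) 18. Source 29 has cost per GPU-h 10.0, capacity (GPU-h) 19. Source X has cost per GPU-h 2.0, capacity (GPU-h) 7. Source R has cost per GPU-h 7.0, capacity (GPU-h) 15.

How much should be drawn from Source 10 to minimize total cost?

Use suppliers in increasing cost order.
Source X at 2.0: take all 7 GPU-h → 72 still needed.
Source 24 (4.0): use full 18 → 54 GPU-h to go.
Source R at 7.0: take all 15 GPU-h → 39 still needed.
Take 19 from Source 29 at 10.0 → need 20 more.
Source C (10.5): use full 12 → 8 GPU-h to go.
Take 8 from Source 10 at 14.0 to finish.

8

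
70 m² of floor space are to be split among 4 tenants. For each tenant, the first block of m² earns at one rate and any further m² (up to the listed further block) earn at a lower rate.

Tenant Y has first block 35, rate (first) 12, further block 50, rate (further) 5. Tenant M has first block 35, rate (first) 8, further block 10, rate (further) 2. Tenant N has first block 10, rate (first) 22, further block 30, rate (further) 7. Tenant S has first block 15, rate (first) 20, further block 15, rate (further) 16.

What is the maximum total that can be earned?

Rank every tier by rate: Tenant N/T1 22 > Tenant S/T1 20 > Tenant S/T2 16 > Tenant Y/T1 12 > Tenant M/T1 8 > Tenant N/T2 7 > Tenant Y/T2 5 > Tenant M/T2 2.
Fill Tenant N T1 block (10 at 22) → 60 left.
Fill Tenant S T1 block (15 at 20) → 45 left.
Fill Tenant S T2 block (15 at 16) → 30 left.
30 remain; put them into Tenant Y T1 at 12.
Total = 22×10 + 20×15 + 16×15 + 12×30 = 1120.

1120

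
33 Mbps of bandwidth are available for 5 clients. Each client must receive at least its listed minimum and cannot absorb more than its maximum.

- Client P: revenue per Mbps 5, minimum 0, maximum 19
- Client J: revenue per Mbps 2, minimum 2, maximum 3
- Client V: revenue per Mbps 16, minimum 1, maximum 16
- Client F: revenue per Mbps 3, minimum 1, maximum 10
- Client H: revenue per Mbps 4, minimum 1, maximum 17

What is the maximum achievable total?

332

Meeting every minimum uses 0+2+1+1+1 = 5 Mbps, leaving 28.
Order the clients by revenue per Mbps: Client V 16 > Client P 5 > Client H 4 > Client F 3 > Client J 2.
Give Client V 15 more to hit its cap of 16 — 13 left.
Client P has room for 19 more but only 13 remain, so it gets 13.
Total = 5×13 + 2×2 + 16×16 + 3×1 + 4×1 = 332.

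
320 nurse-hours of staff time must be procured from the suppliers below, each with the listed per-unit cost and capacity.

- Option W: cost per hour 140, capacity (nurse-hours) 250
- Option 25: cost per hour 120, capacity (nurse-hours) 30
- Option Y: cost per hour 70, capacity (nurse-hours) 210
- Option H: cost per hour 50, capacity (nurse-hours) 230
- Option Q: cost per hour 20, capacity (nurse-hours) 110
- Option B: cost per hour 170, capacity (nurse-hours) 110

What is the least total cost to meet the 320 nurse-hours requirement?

Cheapest first:
Option Q at 20: take all 110 nurse-hours → 210 still needed.
Option H (50): take the remaining 210 → done.
Option Y, Option 25, Option W, Option B: unused.
Cost = 110×20 + 210×50 = 12700.

12700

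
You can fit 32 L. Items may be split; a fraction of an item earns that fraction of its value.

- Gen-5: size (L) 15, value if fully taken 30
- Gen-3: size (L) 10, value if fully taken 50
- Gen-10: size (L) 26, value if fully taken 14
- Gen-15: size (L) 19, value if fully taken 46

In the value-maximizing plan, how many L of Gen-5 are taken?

3

Best value per unit of size first: Gen-3 50/10≈5, Gen-15 46/19≈2.42, Gen-5 30/15≈2, Gen-10 14/26≈0.538.
Gen-3: take in full, 10 L for value 50 ; 22 left.
Take all of Gen-15 (19 L, value 46) ; 3 L left.
Fill the last 3 L with part of Gen-5: 3/15 of it earns 6.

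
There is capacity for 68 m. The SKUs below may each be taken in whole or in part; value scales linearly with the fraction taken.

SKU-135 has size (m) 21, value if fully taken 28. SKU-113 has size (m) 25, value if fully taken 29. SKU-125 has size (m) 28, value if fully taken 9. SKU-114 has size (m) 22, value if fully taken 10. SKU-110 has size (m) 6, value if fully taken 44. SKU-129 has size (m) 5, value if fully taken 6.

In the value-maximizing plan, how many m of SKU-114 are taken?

Sort by value density: SKU-110 44/6≈7.33, SKU-135 28/21≈1.33, SKU-129 6/5≈1.2, SKU-113 29/25≈1.16, SKU-114 10/22≈0.455, SKU-125 9/28≈0.321.
Take all of SKU-110 (6 m, value 44) → 62 m left.
SKU-135: take in full, 21 m for value 28 → 41 left.
Take all of SKU-129 (5 m, value 6) → 36 m left.
SKU-113: take in full, 25 m for value 29 → 11 left.
11 m left: a 11/22 share of SKU-114 gives 10×11/22 = 5.

11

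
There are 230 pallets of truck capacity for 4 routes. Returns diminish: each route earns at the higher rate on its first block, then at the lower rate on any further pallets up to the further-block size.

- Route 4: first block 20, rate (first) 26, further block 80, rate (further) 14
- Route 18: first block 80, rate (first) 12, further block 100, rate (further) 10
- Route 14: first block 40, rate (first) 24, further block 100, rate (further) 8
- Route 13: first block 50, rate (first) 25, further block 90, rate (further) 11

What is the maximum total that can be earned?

4330

Rank every tier by rate: Route 4/tier1 26 > Route 13/tier1 25 > Route 14/tier1 24 > Route 4/tier2 14 > Route 18/tier1 12 > Route 13/tier2 11 > Route 18/tier2 10 > Route 14/tier2 8.
Route 4/tier1 (26): +20 → 210 left.
Fill Route 13 tier1 block (50 at 25) → 160 left.
Route 14 tier1 at 24: fill all 40 → 120 left.
Fill Route 4 tier2 block (80 at 14) → 40 left.
40 remain; put them into Route 18 tier1 at 12.
Total = 26×20 + 25×50 + 24×40 + 14×80 + 12×40 = 4330.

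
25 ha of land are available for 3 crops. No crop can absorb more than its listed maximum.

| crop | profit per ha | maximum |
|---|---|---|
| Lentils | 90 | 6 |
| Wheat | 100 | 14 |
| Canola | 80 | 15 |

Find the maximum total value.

2340

Rank by profit per ha: Wheat 100 > Lentils 90 > Canola 80.
Give Wheat 14 to hit its cap of 14 ; 11 left.
Lentils: +6 to 6 (cap) ; 5 left.
Only 5 left; Canola takes them to reach 5.
Total = 90×6 + 100×14 + 80×5 = 2340.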